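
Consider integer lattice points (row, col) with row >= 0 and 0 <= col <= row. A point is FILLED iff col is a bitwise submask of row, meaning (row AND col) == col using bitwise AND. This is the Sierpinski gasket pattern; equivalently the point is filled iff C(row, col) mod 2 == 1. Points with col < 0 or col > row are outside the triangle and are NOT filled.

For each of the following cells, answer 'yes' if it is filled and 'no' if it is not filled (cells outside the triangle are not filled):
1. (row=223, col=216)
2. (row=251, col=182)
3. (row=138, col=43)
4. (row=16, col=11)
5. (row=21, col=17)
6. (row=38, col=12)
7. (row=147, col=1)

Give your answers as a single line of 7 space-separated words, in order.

(223,216): row=0b11011111, col=0b11011000, row AND col = 0b11011000 = 216; 216 == 216 -> filled
(251,182): row=0b11111011, col=0b10110110, row AND col = 0b10110010 = 178; 178 != 182 -> empty
(138,43): row=0b10001010, col=0b101011, row AND col = 0b1010 = 10; 10 != 43 -> empty
(16,11): row=0b10000, col=0b1011, row AND col = 0b0 = 0; 0 != 11 -> empty
(21,17): row=0b10101, col=0b10001, row AND col = 0b10001 = 17; 17 == 17 -> filled
(38,12): row=0b100110, col=0b1100, row AND col = 0b100 = 4; 4 != 12 -> empty
(147,1): row=0b10010011, col=0b1, row AND col = 0b1 = 1; 1 == 1 -> filled

Answer: yes no no no yes no yes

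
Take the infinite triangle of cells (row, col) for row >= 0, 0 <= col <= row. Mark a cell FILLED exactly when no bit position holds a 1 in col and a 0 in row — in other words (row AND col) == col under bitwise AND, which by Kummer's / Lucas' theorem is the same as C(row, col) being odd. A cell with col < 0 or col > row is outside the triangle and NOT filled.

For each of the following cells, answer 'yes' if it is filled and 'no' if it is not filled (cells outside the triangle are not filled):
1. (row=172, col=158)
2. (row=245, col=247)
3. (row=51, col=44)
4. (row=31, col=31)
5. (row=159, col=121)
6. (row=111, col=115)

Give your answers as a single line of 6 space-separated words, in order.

Answer: no no no yes no no

Derivation:
(172,158): row=0b10101100, col=0b10011110, row AND col = 0b10001100 = 140; 140 != 158 -> empty
(245,247): col outside [0, 245] -> not filled
(51,44): row=0b110011, col=0b101100, row AND col = 0b100000 = 32; 32 != 44 -> empty
(31,31): row=0b11111, col=0b11111, row AND col = 0b11111 = 31; 31 == 31 -> filled
(159,121): row=0b10011111, col=0b1111001, row AND col = 0b11001 = 25; 25 != 121 -> empty
(111,115): col outside [0, 111] -> not filled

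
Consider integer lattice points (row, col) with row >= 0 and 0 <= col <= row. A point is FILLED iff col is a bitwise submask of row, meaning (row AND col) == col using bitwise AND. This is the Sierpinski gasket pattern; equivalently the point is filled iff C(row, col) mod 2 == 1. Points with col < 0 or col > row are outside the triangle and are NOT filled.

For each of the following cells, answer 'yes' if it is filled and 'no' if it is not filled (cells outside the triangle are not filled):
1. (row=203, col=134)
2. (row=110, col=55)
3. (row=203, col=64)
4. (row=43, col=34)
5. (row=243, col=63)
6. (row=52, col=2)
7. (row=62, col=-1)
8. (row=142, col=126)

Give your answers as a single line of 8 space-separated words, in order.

(203,134): row=0b11001011, col=0b10000110, row AND col = 0b10000010 = 130; 130 != 134 -> empty
(110,55): row=0b1101110, col=0b110111, row AND col = 0b100110 = 38; 38 != 55 -> empty
(203,64): row=0b11001011, col=0b1000000, row AND col = 0b1000000 = 64; 64 == 64 -> filled
(43,34): row=0b101011, col=0b100010, row AND col = 0b100010 = 34; 34 == 34 -> filled
(243,63): row=0b11110011, col=0b111111, row AND col = 0b110011 = 51; 51 != 63 -> empty
(52,2): row=0b110100, col=0b10, row AND col = 0b0 = 0; 0 != 2 -> empty
(62,-1): col outside [0, 62] -> not filled
(142,126): row=0b10001110, col=0b1111110, row AND col = 0b1110 = 14; 14 != 126 -> empty

Answer: no no yes yes no no no no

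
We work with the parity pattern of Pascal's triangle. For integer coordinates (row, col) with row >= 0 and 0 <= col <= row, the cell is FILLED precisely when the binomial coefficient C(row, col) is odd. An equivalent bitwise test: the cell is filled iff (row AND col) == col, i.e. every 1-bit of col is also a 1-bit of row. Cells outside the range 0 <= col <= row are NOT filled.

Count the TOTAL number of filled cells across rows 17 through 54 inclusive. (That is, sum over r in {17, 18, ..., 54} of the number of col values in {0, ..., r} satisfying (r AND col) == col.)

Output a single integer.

Answer: 398

Derivation:
r17=10001 pc2: +4 =4
r18=10010 pc2: +4 =8
r19=10011 pc3: +8 =16
r20=10100 pc2: +4 =20
r21=10101 pc3: +8 =28
r22=10110 pc3: +8 =36
r23=10111 pc4: +16 =52
r24=11000 pc2: +4 =56
r25=11001 pc3: +8 =64
r26=11010 pc3: +8 =72
r27=11011 pc4: +16 =88
r28=11100 pc3: +8 =96
r29=11101 pc4: +16 =112
r30=11110 pc4: +16 =128
r31=11111 pc5: +32 =160
r32=100000 pc1: +2 =162
r33=100001 pc2: +4 =166
r34=100010 pc2: +4 =170
r35=100011 pc3: +8 =178
r36=100100 pc2: +4 =182
r37=100101 pc3: +8 =190
r38=100110 pc3: +8 =198
r39=100111 pc4: +16 =214
r40=101000 pc2: +4 =218
r41=101001 pc3: +8 =226
r42=101010 pc3: +8 =234
r43=101011 pc4: +16 =250
r44=101100 pc3: +8 =258
r45=101101 pc4: +16 =274
r46=101110 pc4: +16 =290
r47=101111 pc5: +32 =322
r48=110000 pc2: +4 =326
r49=110001 pc3: +8 =334
r50=110010 pc3: +8 =342
r51=110011 pc4: +16 =358
r52=110100 pc3: +8 =366
r53=110101 pc4: +16 =382
r54=110110 pc4: +16 =398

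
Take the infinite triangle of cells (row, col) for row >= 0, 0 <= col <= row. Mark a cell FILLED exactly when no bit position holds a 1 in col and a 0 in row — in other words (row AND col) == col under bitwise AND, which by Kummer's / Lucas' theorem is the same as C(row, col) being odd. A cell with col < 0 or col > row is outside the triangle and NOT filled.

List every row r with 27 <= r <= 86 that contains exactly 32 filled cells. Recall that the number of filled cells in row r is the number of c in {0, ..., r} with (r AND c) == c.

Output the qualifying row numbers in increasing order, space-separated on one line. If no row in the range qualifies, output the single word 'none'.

Row r has 2^popcount(r) filled cells, so we need popcount(r) = log2(32) = 5.
Scan r = 27..86 and keep those with exactly 5 one-bits:
r=27=11011 popcount=4 -> skip
r=28=11100 popcount=3 -> skip
r=29=11101 popcount=4 -> skip
r=30=11110 popcount=4 -> skip
r=31=11111 popcount=5 -> KEEP
r=32=100000 popcount=1 -> skip
r=33=100001 popcount=2 -> skip
r=34=100010 popcount=2 -> skip
r=35=100011 popcount=3 -> skip
r=36=100100 popcount=2 -> skip
r=37=100101 popcount=3 -> skip
r=38=100110 popcount=3 -> skip
r=39=100111 popcount=4 -> skip
r=40=101000 popcount=2 -> skip
r=41=101001 popcount=3 -> skip
r=42=101010 popcount=3 -> skip
r=43=101011 popcount=4 -> skip
r=44=101100 popcount=3 -> skip
r=45=101101 popcount=4 -> skip
r=46=101110 popcount=4 -> skip
r=47=101111 popcount=5 -> KEEP
r=48=110000 popcount=2 -> skip
r=49=110001 popcount=3 -> skip
r=50=110010 popcount=3 -> skip
r=51=110011 popcount=4 -> skip
r=52=110100 popcount=3 -> skip
r=53=110101 popcount=4 -> skip
r=54=110110 popcount=4 -> skip
r=55=110111 popcount=5 -> KEEP
r=56=111000 popcount=3 -> skip
r=57=111001 popcount=4 -> skip
r=58=111010 popcount=4 -> skip
r=59=111011 popcount=5 -> KEEP
r=60=111100 popcount=4 -> skip
r=61=111101 popcount=5 -> KEEP
r=62=111110 popcount=5 -> KEEP
r=63=111111 popcount=6 -> skip
r=64=1000000 popcount=1 -> skip
r=65=1000001 popcount=2 -> skip
r=66=1000010 popcount=2 -> skip
r=67=1000011 popcount=3 -> skip
r=68=1000100 popcount=2 -> skip
r=69=1000101 popcount=3 -> skip
r=70=1000110 popcount=3 -> skip
r=71=1000111 popcount=4 -> skip
r=72=1001000 popcount=2 -> skip
r=73=1001001 popcount=3 -> skip
r=74=1001010 popcount=3 -> skip
r=75=1001011 popcount=4 -> skip
r=76=1001100 popcount=3 -> skip
r=77=1001101 popcount=4 -> skip
r=78=1001110 popcount=4 -> skip
r=79=1001111 popcount=5 -> KEEP
r=80=1010000 popcount=2 -> skip
r=81=1010001 popcount=3 -> skip
r=82=1010010 popcount=3 -> skip
r=83=1010011 popcount=4 -> skip
r=84=1010100 popcount=3 -> skip
r=85=1010101 popcount=4 -> skip
r=86=1010110 popcount=4 -> skip
Kept rows: 31 47 55 59 61 62 79

Answer: 31 47 55 59 61 62 79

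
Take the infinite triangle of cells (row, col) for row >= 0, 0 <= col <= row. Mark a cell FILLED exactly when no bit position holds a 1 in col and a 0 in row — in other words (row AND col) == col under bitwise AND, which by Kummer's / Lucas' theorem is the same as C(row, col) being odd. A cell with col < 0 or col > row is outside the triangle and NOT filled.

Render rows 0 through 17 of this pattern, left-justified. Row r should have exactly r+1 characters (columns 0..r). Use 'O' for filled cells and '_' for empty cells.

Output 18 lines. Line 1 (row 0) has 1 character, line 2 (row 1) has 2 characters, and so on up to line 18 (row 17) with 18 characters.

Answer: O
OO
O_O
OOOO
O___O
OO__OO
O_O_O_O
OOOOOOOO
O_______O
OO______OO
O_O_____O_O
OOOO____OOOO
O___O___O___O
OO__OO__OO__OO
O_O_O_O_O_O_O_O
OOOOOOOOOOOOOOOO
O_______________O
OO______________OO

Derivation:
r0=0: O
r1=1: OO
r2=10: O_O
r3=11: OOOO
r4=100: O___O
r5=101: OO__OO
r6=110: O_O_O_O
r7=111: OOOOOOOO
r8=1000: O_______O
r9=1001: OO______OO
r10=1010: O_O_____O_O
r11=1011: OOOO____OOOO
r12=1100: O___O___O___O
r13=1101: OO__OO__OO__OO
r14=1110: O_O_O_O_O_O_O_O
r15=1111: OOOOOOOOOOOOOOOO
r16=10000: O_______________O
r17=10001: OO______________OO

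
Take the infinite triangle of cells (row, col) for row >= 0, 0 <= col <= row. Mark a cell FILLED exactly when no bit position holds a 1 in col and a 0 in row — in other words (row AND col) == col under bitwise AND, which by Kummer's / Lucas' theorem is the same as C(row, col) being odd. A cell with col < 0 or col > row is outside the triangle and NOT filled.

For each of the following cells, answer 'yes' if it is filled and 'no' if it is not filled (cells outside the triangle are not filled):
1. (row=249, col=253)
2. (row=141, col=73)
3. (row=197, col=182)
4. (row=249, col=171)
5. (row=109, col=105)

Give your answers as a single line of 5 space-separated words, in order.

(249,253): col outside [0, 249] -> not filled
(141,73): row=0b10001101, col=0b1001001, row AND col = 0b1001 = 9; 9 != 73 -> empty
(197,182): row=0b11000101, col=0b10110110, row AND col = 0b10000100 = 132; 132 != 182 -> empty
(249,171): row=0b11111001, col=0b10101011, row AND col = 0b10101001 = 169; 169 != 171 -> empty
(109,105): row=0b1101101, col=0b1101001, row AND col = 0b1101001 = 105; 105 == 105 -> filled

Answer: no no no no yes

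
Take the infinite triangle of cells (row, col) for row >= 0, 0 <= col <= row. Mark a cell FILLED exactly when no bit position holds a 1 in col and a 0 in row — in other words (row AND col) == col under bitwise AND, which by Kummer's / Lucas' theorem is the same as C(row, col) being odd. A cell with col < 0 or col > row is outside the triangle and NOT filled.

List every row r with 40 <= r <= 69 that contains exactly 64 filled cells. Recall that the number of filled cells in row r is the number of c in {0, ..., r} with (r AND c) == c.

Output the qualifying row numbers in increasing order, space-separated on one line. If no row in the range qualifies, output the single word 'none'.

Row r has 2^popcount(r) filled cells, so we need popcount(r) = log2(64) = 6.
Scan r = 40..69 and keep those with exactly 6 one-bits:
r=40=101000 popcount=2 -> skip
r=41=101001 popcount=3 -> skip
r=42=101010 popcount=3 -> skip
r=43=101011 popcount=4 -> skip
r=44=101100 popcount=3 -> skip
r=45=101101 popcount=4 -> skip
r=46=101110 popcount=4 -> skip
r=47=101111 popcount=5 -> skip
r=48=110000 popcount=2 -> skip
r=49=110001 popcount=3 -> skip
r=50=110010 popcount=3 -> skip
r=51=110011 popcount=4 -> skip
r=52=110100 popcount=3 -> skip
r=53=110101 popcount=4 -> skip
r=54=110110 popcount=4 -> skip
r=55=110111 popcount=5 -> skip
r=56=111000 popcount=3 -> skip
r=57=111001 popcount=4 -> skip
r=58=111010 popcount=4 -> skip
r=59=111011 popcount=5 -> skip
r=60=111100 popcount=4 -> skip
r=61=111101 popcount=5 -> skip
r=62=111110 popcount=5 -> skip
r=63=111111 popcount=6 -> KEEP
r=64=1000000 popcount=1 -> skip
r=65=1000001 popcount=2 -> skip
r=66=1000010 popcount=2 -> skip
r=67=1000011 popcount=3 -> skip
r=68=1000100 popcount=2 -> skip
r=69=1000101 popcount=3 -> skip
Kept rows: 63

Answer: 63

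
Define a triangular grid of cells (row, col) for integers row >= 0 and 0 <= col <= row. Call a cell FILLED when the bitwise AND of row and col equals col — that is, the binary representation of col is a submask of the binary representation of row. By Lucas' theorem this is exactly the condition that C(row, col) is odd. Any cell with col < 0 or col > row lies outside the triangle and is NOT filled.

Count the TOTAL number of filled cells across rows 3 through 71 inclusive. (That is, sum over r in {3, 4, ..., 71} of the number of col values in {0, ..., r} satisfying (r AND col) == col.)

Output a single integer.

r3=11 pc2: +4 =4
r4=100 pc1: +2 =6
r5=101 pc2: +4 =10
r6=110 pc2: +4 =14
r7=111 pc3: +8 =22
r8=1000 pc1: +2 =24
r9=1001 pc2: +4 =28
r10=1010 pc2: +4 =32
r11=1011 pc3: +8 =40
r12=1100 pc2: +4 =44
r13=1101 pc3: +8 =52
r14=1110 pc3: +8 =60
r15=1111 pc4: +16 =76
r16=10000 pc1: +2 =78
r17=10001 pc2: +4 =82
r18=10010 pc2: +4 =86
r19=10011 pc3: +8 =94
r20=10100 pc2: +4 =98
r21=10101 pc3: +8 =106
r22=10110 pc3: +8 =114
r23=10111 pc4: +16 =130
r24=11000 pc2: +4 =134
r25=11001 pc3: +8 =142
r26=11010 pc3: +8 =150
r27=11011 pc4: +16 =166
r28=11100 pc3: +8 =174
r29=11101 pc4: +16 =190
r30=11110 pc4: +16 =206
r31=11111 pc5: +32 =238
r32=100000 pc1: +2 =240
r33=100001 pc2: +4 =244
r34=100010 pc2: +4 =248
r35=100011 pc3: +8 =256
r36=100100 pc2: +4 =260
r37=100101 pc3: +8 =268
r38=100110 pc3: +8 =276
r39=100111 pc4: +16 =292
r40=101000 pc2: +4 =296
r41=101001 pc3: +8 =304
r42=101010 pc3: +8 =312
r43=101011 pc4: +16 =328
r44=101100 pc3: +8 =336
r45=101101 pc4: +16 =352
r46=101110 pc4: +16 =368
r47=101111 pc5: +32 =400
r48=110000 pc2: +4 =404
r49=110001 pc3: +8 =412
r50=110010 pc3: +8 =420
r51=110011 pc4: +16 =436
r52=110100 pc3: +8 =444
r53=110101 pc4: +16 =460
r54=110110 pc4: +16 =476
r55=110111 pc5: +32 =508
r56=111000 pc3: +8 =516
r57=111001 pc4: +16 =532
r58=111010 pc4: +16 =548
r59=111011 pc5: +32 =580
r60=111100 pc4: +16 =596
r61=111101 pc5: +32 =628
r62=111110 pc5: +32 =660
r63=111111 pc6: +64 =724
r64=1000000 pc1: +2 =726
r65=1000001 pc2: +4 =730
r66=1000010 pc2: +4 =734
r67=1000011 pc3: +8 =742
r68=1000100 pc2: +4 =746
r69=1000101 pc3: +8 =754
r70=1000110 pc3: +8 =762
r71=1000111 pc4: +16 =778

Answer: 778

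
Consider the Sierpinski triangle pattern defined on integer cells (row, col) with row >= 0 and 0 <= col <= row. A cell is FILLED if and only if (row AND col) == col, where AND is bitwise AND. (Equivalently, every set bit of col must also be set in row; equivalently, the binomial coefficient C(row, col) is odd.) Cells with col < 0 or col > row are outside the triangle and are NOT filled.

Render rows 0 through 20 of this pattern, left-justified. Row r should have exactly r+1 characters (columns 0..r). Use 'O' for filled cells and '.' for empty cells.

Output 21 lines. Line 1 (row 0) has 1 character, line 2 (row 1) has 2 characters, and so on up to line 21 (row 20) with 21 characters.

Answer: O
OO
O.O
OOOO
O...O
OO..OO
O.O.O.O
OOOOOOOO
O.......O
OO......OO
O.O.....O.O
OOOO....OOOO
O...O...O...O
OO..OO..OO..OO
O.O.O.O.O.O.O.O
OOOOOOOOOOOOOOOO
O...............O
OO..............OO
O.O.............O.O
OOOO............OOOO
O...O...........O...O

Derivation:
r0=0: O
r1=1: OO
r2=10: O.O
r3=11: OOOO
r4=100: O...O
r5=101: OO..OO
r6=110: O.O.O.O
r7=111: OOOOOOOO
r8=1000: O.......O
r9=1001: OO......OO
r10=1010: O.O.....O.O
r11=1011: OOOO....OOOO
r12=1100: O...O...O...O
r13=1101: OO..OO..OO..OO
r14=1110: O.O.O.O.O.O.O.O
r15=1111: OOOOOOOOOOOOOOOO
r16=10000: O...............O
r17=10001: OO..............OO
r18=10010: O.O.............O.O
r19=10011: OOOO............OOOO
r20=10100: O...O...........O...O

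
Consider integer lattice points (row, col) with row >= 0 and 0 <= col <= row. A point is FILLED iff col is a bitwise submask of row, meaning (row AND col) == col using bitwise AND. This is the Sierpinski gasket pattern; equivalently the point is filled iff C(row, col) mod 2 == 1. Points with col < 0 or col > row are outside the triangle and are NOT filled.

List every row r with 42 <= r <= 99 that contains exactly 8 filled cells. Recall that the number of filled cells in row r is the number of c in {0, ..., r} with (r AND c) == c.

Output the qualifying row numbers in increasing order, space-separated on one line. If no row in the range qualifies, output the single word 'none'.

Answer: 42 44 49 50 52 56 67 69 70 73 74 76 81 82 84 88 97 98

Derivation:
Row r has 2^popcount(r) filled cells, so we need popcount(r) = log2(8) = 3.
Scan r = 42..99 and keep those with exactly 3 one-bits:
r=42=101010 popcount=3 -> KEEP
r=43=101011 popcount=4 -> skip
r=44=101100 popcount=3 -> KEEP
r=45=101101 popcount=4 -> skip
r=46=101110 popcount=4 -> skip
r=47=101111 popcount=5 -> skip
r=48=110000 popcount=2 -> skip
r=49=110001 popcount=3 -> KEEP
r=50=110010 popcount=3 -> KEEP
r=51=110011 popcount=4 -> skip
r=52=110100 popcount=3 -> KEEP
r=53=110101 popcount=4 -> skip
r=54=110110 popcount=4 -> skip
r=55=110111 popcount=5 -> skip
r=56=111000 popcount=3 -> KEEP
r=57=111001 popcount=4 -> skip
r=58=111010 popcount=4 -> skip
r=59=111011 popcount=5 -> skip
r=60=111100 popcount=4 -> skip
r=61=111101 popcount=5 -> skip
r=62=111110 popcount=5 -> skip
r=63=111111 popcount=6 -> skip
r=64=1000000 popcount=1 -> skip
r=65=1000001 popcount=2 -> skip
r=66=1000010 popcount=2 -> skip
r=67=1000011 popcount=3 -> KEEP
r=68=1000100 popcount=2 -> skip
r=69=1000101 popcount=3 -> KEEP
r=70=1000110 popcount=3 -> KEEP
r=71=1000111 popcount=4 -> skip
r=72=1001000 popcount=2 -> skip
r=73=1001001 popcount=3 -> KEEP
r=74=1001010 popcount=3 -> KEEP
r=75=1001011 popcount=4 -> skip
r=76=1001100 popcount=3 -> KEEP
r=77=1001101 popcount=4 -> skip
r=78=1001110 popcount=4 -> skip
r=79=1001111 popcount=5 -> skip
r=80=1010000 popcount=2 -> skip
r=81=1010001 popcount=3 -> KEEP
r=82=1010010 popcount=3 -> KEEP
r=83=1010011 popcount=4 -> skip
r=84=1010100 popcount=3 -> KEEP
r=85=1010101 popcount=4 -> skip
r=86=1010110 popcount=4 -> skip
r=87=1010111 popcount=5 -> skip
r=88=1011000 popcount=3 -> KEEP
r=89=1011001 popcount=4 -> skip
r=90=1011010 popcount=4 -> skip
r=91=1011011 popcount=5 -> skip
r=92=1011100 popcount=4 -> skip
r=93=1011101 popcount=5 -> skip
r=94=1011110 popcount=5 -> skip
r=95=1011111 popcount=6 -> skip
r=96=1100000 popcount=2 -> skip
r=97=1100001 popcount=3 -> KEEP
r=98=1100010 popcount=3 -> KEEP
r=99=1100011 popcount=4 -> skip
Kept rows: 42 44 49 50 52 56 67 69 70 73 74 76 81 82 84 88 97 98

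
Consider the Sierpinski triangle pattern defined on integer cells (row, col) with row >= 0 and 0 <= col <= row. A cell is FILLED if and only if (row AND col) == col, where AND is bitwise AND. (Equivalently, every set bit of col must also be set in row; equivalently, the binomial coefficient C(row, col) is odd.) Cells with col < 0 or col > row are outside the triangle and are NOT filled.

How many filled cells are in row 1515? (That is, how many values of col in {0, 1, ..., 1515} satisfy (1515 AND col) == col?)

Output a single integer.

Answer: 256

Derivation:
1515 in binary = 10111101011
popcount(1515) = number of 1-bits in 10111101011 = 8
A col c satisfies (1515 AND c) == c iff every set bit of c is also set in 1515; each of the 8 set bits of 1515 can independently be on or off in c.
count = 2^8 = 256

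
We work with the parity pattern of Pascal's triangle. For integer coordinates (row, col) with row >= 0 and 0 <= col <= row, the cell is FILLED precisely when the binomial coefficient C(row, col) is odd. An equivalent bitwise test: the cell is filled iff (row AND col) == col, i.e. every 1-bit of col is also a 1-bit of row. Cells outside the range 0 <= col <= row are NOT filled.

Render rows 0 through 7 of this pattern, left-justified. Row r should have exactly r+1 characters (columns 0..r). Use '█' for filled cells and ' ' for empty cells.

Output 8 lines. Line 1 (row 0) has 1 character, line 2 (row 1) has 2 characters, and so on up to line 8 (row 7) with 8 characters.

r0=0: █
r1=1: ██
r2=10: █ █
r3=11: ████
r4=100: █   █
r5=101: ██  ██
r6=110: █ █ █ █
r7=111: ████████

Answer: █
██
█ █
████
█   █
██  ██
█ █ █ █
████████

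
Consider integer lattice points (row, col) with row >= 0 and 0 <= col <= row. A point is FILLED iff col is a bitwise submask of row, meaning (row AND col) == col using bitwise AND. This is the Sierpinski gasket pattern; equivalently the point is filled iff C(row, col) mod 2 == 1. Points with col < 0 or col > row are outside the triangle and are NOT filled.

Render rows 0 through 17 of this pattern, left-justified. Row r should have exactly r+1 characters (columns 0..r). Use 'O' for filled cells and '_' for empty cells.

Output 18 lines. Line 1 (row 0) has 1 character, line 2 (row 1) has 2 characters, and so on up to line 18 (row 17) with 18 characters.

r0=0: O
r1=1: OO
r2=10: O_O
r3=11: OOOO
r4=100: O___O
r5=101: OO__OO
r6=110: O_O_O_O
r7=111: OOOOOOOO
r8=1000: O_______O
r9=1001: OO______OO
r10=1010: O_O_____O_O
r11=1011: OOOO____OOOO
r12=1100: O___O___O___O
r13=1101: OO__OO__OO__OO
r14=1110: O_O_O_O_O_O_O_O
r15=1111: OOOOOOOOOOOOOOOO
r16=10000: O_______________O
r17=10001: OO______________OO

Answer: O
OO
O_O
OOOO
O___O
OO__OO
O_O_O_O
OOOOOOOO
O_______O
OO______OO
O_O_____O_O
OOOO____OOOO
O___O___O___O
OO__OO__OO__OO
O_O_O_O_O_O_O_O
OOOOOOOOOOOOOOOO
O_______________O
OO______________OO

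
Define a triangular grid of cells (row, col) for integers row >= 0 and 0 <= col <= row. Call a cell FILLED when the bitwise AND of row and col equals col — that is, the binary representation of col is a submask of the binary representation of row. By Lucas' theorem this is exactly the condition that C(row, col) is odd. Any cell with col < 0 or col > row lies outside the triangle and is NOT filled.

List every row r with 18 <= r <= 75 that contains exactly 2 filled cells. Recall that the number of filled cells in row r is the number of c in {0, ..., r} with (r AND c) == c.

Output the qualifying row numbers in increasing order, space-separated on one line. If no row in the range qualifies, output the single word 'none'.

Row r has 2^popcount(r) filled cells, so we need popcount(r) = log2(2) = 1.
Scan r = 18..75 and keep those with exactly 1 one-bits:
r=18=10010 popcount=2 -> skip
r=19=10011 popcount=3 -> skip
r=20=10100 popcount=2 -> skip
r=21=10101 popcount=3 -> skip
r=22=10110 popcount=3 -> skip
r=23=10111 popcount=4 -> skip
r=24=11000 popcount=2 -> skip
r=25=11001 popcount=3 -> skip
r=26=11010 popcount=3 -> skip
r=27=11011 popcount=4 -> skip
r=28=11100 popcount=3 -> skip
r=29=11101 popcount=4 -> skip
r=30=11110 popcount=4 -> skip
r=31=11111 popcount=5 -> skip
r=32=100000 popcount=1 -> KEEP
r=33=100001 popcount=2 -> skip
r=34=100010 popcount=2 -> skip
r=35=100011 popcount=3 -> skip
r=36=100100 popcount=2 -> skip
r=37=100101 popcount=3 -> skip
r=38=100110 popcount=3 -> skip
r=39=100111 popcount=4 -> skip
r=40=101000 popcount=2 -> skip
r=41=101001 popcount=3 -> skip
r=42=101010 popcount=3 -> skip
r=43=101011 popcount=4 -> skip
r=44=101100 popcount=3 -> skip
r=45=101101 popcount=4 -> skip
r=46=101110 popcount=4 -> skip
r=47=101111 popcount=5 -> skip
r=48=110000 popcount=2 -> skip
r=49=110001 popcount=3 -> skip
r=50=110010 popcount=3 -> skip
r=51=110011 popcount=4 -> skip
r=52=110100 popcount=3 -> skip
r=53=110101 popcount=4 -> skip
r=54=110110 popcount=4 -> skip
r=55=110111 popcount=5 -> skip
r=56=111000 popcount=3 -> skip
r=57=111001 popcount=4 -> skip
r=58=111010 popcount=4 -> skip
r=59=111011 popcount=5 -> skip
r=60=111100 popcount=4 -> skip
r=61=111101 popcount=5 -> skip
r=62=111110 popcount=5 -> skip
r=63=111111 popcount=6 -> skip
r=64=1000000 popcount=1 -> KEEP
r=65=1000001 popcount=2 -> skip
r=66=1000010 popcount=2 -> skip
r=67=1000011 popcount=3 -> skip
r=68=1000100 popcount=2 -> skip
r=69=1000101 popcount=3 -> skip
r=70=1000110 popcount=3 -> skip
r=71=1000111 popcount=4 -> skip
r=72=1001000 popcount=2 -> skip
r=73=1001001 popcount=3 -> skip
r=74=1001010 popcount=3 -> skip
r=75=1001011 popcount=4 -> skip
Kept rows: 32 64

Answer: 32 64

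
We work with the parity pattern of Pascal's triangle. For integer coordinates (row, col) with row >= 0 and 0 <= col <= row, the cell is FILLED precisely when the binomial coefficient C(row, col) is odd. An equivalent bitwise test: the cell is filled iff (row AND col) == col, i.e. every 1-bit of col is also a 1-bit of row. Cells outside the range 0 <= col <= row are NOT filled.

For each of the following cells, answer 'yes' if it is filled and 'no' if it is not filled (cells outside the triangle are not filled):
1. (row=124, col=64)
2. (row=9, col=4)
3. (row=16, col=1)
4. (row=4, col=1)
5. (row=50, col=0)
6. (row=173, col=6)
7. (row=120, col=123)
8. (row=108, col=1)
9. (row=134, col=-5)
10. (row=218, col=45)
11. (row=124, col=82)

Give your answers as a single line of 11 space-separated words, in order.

(124,64): row=0b1111100, col=0b1000000, row AND col = 0b1000000 = 64; 64 == 64 -> filled
(9,4): row=0b1001, col=0b100, row AND col = 0b0 = 0; 0 != 4 -> empty
(16,1): row=0b10000, col=0b1, row AND col = 0b0 = 0; 0 != 1 -> empty
(4,1): row=0b100, col=0b1, row AND col = 0b0 = 0; 0 != 1 -> empty
(50,0): row=0b110010, col=0b0, row AND col = 0b0 = 0; 0 == 0 -> filled
(173,6): row=0b10101101, col=0b110, row AND col = 0b100 = 4; 4 != 6 -> empty
(120,123): col outside [0, 120] -> not filled
(108,1): row=0b1101100, col=0b1, row AND col = 0b0 = 0; 0 != 1 -> empty
(134,-5): col outside [0, 134] -> not filled
(218,45): row=0b11011010, col=0b101101, row AND col = 0b1000 = 8; 8 != 45 -> empty
(124,82): row=0b1111100, col=0b1010010, row AND col = 0b1010000 = 80; 80 != 82 -> empty

Answer: yes no no no yes no no no no no no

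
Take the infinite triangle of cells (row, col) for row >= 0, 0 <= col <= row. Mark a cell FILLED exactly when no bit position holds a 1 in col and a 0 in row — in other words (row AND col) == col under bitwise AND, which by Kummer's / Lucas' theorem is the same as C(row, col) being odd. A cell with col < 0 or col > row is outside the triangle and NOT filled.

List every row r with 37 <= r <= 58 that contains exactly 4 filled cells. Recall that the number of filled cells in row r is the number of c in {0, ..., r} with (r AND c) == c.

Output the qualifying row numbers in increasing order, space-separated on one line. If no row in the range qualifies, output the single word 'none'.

Row r has 2^popcount(r) filled cells, so we need popcount(r) = log2(4) = 2.
Scan r = 37..58 and keep those with exactly 2 one-bits:
r=37=100101 popcount=3 -> skip
r=38=100110 popcount=3 -> skip
r=39=100111 popcount=4 -> skip
r=40=101000 popcount=2 -> KEEP
r=41=101001 popcount=3 -> skip
r=42=101010 popcount=3 -> skip
r=43=101011 popcount=4 -> skip
r=44=101100 popcount=3 -> skip
r=45=101101 popcount=4 -> skip
r=46=101110 popcount=4 -> skip
r=47=101111 popcount=5 -> skip
r=48=110000 popcount=2 -> KEEP
r=49=110001 popcount=3 -> skip
r=50=110010 popcount=3 -> skip
r=51=110011 popcount=4 -> skip
r=52=110100 popcount=3 -> skip
r=53=110101 popcount=4 -> skip
r=54=110110 popcount=4 -> skip
r=55=110111 popcount=5 -> skip
r=56=111000 popcount=3 -> skip
r=57=111001 popcount=4 -> skip
r=58=111010 popcount=4 -> skip
Kept rows: 40 48

Answer: 40 48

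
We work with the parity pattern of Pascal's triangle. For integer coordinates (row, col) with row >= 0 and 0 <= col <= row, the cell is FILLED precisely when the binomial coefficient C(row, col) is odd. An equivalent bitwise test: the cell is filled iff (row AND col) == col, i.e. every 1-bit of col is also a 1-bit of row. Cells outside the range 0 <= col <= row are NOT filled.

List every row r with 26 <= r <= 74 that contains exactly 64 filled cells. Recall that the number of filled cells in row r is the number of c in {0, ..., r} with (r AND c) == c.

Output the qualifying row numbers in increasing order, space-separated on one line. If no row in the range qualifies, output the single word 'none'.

Answer: 63

Derivation:
Row r has 2^popcount(r) filled cells, so we need popcount(r) = log2(64) = 6.
Scan r = 26..74 and keep those with exactly 6 one-bits:
r=26=11010 popcount=3 -> skip
r=27=11011 popcount=4 -> skip
r=28=11100 popcount=3 -> skip
r=29=11101 popcount=4 -> skip
r=30=11110 popcount=4 -> skip
r=31=11111 popcount=5 -> skip
r=32=100000 popcount=1 -> skip
r=33=100001 popcount=2 -> skip
r=34=100010 popcount=2 -> skip
r=35=100011 popcount=3 -> skip
r=36=100100 popcount=2 -> skip
r=37=100101 popcount=3 -> skip
r=38=100110 popcount=3 -> skip
r=39=100111 popcount=4 -> skip
r=40=101000 popcount=2 -> skip
r=41=101001 popcount=3 -> skip
r=42=101010 popcount=3 -> skip
r=43=101011 popcount=4 -> skip
r=44=101100 popcount=3 -> skip
r=45=101101 popcount=4 -> skip
r=46=101110 popcount=4 -> skip
r=47=101111 popcount=5 -> skip
r=48=110000 popcount=2 -> skip
r=49=110001 popcount=3 -> skip
r=50=110010 popcount=3 -> skip
r=51=110011 popcount=4 -> skip
r=52=110100 popcount=3 -> skip
r=53=110101 popcount=4 -> skip
r=54=110110 popcount=4 -> skip
r=55=110111 popcount=5 -> skip
r=56=111000 popcount=3 -> skip
r=57=111001 popcount=4 -> skip
r=58=111010 popcount=4 -> skip
r=59=111011 popcount=5 -> skip
r=60=111100 popcount=4 -> skip
r=61=111101 popcount=5 -> skip
r=62=111110 popcount=5 -> skip
r=63=111111 popcount=6 -> KEEP
r=64=1000000 popcount=1 -> skip
r=65=1000001 popcount=2 -> skip
r=66=1000010 popcount=2 -> skip
r=67=1000011 popcount=3 -> skip
r=68=1000100 popcount=2 -> skip
r=69=1000101 popcount=3 -> skip
r=70=1000110 popcount=3 -> skip
r=71=1000111 popcount=4 -> skip
r=72=1001000 popcount=2 -> skip
r=73=1001001 popcount=3 -> skip
r=74=1001010 popcount=3 -> skip
Kept rows: 63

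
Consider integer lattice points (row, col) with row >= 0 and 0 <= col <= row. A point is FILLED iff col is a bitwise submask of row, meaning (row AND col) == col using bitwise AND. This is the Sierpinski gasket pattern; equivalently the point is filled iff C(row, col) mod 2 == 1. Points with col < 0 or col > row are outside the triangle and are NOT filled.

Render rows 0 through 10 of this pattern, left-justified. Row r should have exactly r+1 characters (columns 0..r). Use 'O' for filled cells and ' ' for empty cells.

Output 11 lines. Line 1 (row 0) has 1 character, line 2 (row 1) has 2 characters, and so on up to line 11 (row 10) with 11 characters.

Answer: O
OO
O O
OOOO
O   O
OO  OO
O O O O
OOOOOOOO
O       O
OO      OO
O O     O O

Derivation:
r0=0: O
r1=1: OO
r2=10: O O
r3=11: OOOO
r4=100: O   O
r5=101: OO  OO
r6=110: O O O O
r7=111: OOOOOOOO
r8=1000: O       O
r9=1001: OO      OO
r10=1010: O O     O O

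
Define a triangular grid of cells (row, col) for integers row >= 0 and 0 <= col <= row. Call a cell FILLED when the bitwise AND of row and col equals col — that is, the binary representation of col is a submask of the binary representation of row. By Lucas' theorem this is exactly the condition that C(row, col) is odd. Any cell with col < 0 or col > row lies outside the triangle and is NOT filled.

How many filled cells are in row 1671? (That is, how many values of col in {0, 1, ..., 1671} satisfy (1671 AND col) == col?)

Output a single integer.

1671 in binary = 11010000111
popcount(1671) = number of 1-bits in 11010000111 = 6
A col c satisfies (1671 AND c) == c iff every set bit of c is also set in 1671; each of the 6 set bits of 1671 can independently be on or off in c.
count = 2^6 = 64

Answer: 64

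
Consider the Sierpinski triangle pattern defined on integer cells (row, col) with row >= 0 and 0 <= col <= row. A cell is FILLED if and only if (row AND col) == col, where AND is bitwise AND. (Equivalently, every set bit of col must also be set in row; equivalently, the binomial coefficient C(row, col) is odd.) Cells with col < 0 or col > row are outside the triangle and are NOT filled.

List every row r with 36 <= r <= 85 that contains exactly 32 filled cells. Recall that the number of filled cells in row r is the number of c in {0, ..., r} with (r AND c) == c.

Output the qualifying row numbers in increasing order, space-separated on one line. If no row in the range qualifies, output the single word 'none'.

Answer: 47 55 59 61 62 79

Derivation:
Row r has 2^popcount(r) filled cells, so we need popcount(r) = log2(32) = 5.
Scan r = 36..85 and keep those with exactly 5 one-bits:
r=36=100100 popcount=2 -> skip
r=37=100101 popcount=3 -> skip
r=38=100110 popcount=3 -> skip
r=39=100111 popcount=4 -> skip
r=40=101000 popcount=2 -> skip
r=41=101001 popcount=3 -> skip
r=42=101010 popcount=3 -> skip
r=43=101011 popcount=4 -> skip
r=44=101100 popcount=3 -> skip
r=45=101101 popcount=4 -> skip
r=46=101110 popcount=4 -> skip
r=47=101111 popcount=5 -> KEEP
r=48=110000 popcount=2 -> skip
r=49=110001 popcount=3 -> skip
r=50=110010 popcount=3 -> skip
r=51=110011 popcount=4 -> skip
r=52=110100 popcount=3 -> skip
r=53=110101 popcount=4 -> skip
r=54=110110 popcount=4 -> skip
r=55=110111 popcount=5 -> KEEP
r=56=111000 popcount=3 -> skip
r=57=111001 popcount=4 -> skip
r=58=111010 popcount=4 -> skip
r=59=111011 popcount=5 -> KEEP
r=60=111100 popcount=4 -> skip
r=61=111101 popcount=5 -> KEEP
r=62=111110 popcount=5 -> KEEP
r=63=111111 popcount=6 -> skip
r=64=1000000 popcount=1 -> skip
r=65=1000001 popcount=2 -> skip
r=66=1000010 popcount=2 -> skip
r=67=1000011 popcount=3 -> skip
r=68=1000100 popcount=2 -> skip
r=69=1000101 popcount=3 -> skip
r=70=1000110 popcount=3 -> skip
r=71=1000111 popcount=4 -> skip
r=72=1001000 popcount=2 -> skip
r=73=1001001 popcount=3 -> skip
r=74=1001010 popcount=3 -> skip
r=75=1001011 popcount=4 -> skip
r=76=1001100 popcount=3 -> skip
r=77=1001101 popcount=4 -> skip
r=78=1001110 popcount=4 -> skip
r=79=1001111 popcount=5 -> KEEP
r=80=1010000 popcount=2 -> skip
r=81=1010001 popcount=3 -> skip
r=82=1010010 popcount=3 -> skip
r=83=1010011 popcount=4 -> skip
r=84=1010100 popcount=3 -> skip
r=85=1010101 popcount=4 -> skip
Kept rows: 47 55 59 61 62 79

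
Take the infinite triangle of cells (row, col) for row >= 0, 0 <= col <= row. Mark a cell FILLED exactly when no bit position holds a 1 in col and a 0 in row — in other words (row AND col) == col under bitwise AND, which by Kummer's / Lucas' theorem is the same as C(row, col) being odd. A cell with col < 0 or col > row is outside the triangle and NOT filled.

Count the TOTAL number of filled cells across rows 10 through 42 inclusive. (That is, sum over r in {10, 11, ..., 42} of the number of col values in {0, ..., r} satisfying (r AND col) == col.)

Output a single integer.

r10=1010 pc2: +4 =4
r11=1011 pc3: +8 =12
r12=1100 pc2: +4 =16
r13=1101 pc3: +8 =24
r14=1110 pc3: +8 =32
r15=1111 pc4: +16 =48
r16=10000 pc1: +2 =50
r17=10001 pc2: +4 =54
r18=10010 pc2: +4 =58
r19=10011 pc3: +8 =66
r20=10100 pc2: +4 =70
r21=10101 pc3: +8 =78
r22=10110 pc3: +8 =86
r23=10111 pc4: +16 =102
r24=11000 pc2: +4 =106
r25=11001 pc3: +8 =114
r26=11010 pc3: +8 =122
r27=11011 pc4: +16 =138
r28=11100 pc3: +8 =146
r29=11101 pc4: +16 =162
r30=11110 pc4: +16 =178
r31=11111 pc5: +32 =210
r32=100000 pc1: +2 =212
r33=100001 pc2: +4 =216
r34=100010 pc2: +4 =220
r35=100011 pc3: +8 =228
r36=100100 pc2: +4 =232
r37=100101 pc3: +8 =240
r38=100110 pc3: +8 =248
r39=100111 pc4: +16 =264
r40=101000 pc2: +4 =268
r41=101001 pc3: +8 =276
r42=101010 pc3: +8 =284

Answer: 284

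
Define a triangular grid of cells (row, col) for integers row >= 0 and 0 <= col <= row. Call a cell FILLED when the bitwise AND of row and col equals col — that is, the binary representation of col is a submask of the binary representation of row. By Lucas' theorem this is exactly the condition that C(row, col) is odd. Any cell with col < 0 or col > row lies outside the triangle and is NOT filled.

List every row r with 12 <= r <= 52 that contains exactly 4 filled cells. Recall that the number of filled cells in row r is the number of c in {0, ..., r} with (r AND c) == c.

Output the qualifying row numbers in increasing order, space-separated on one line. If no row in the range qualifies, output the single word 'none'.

Row r has 2^popcount(r) filled cells, so we need popcount(r) = log2(4) = 2.
Scan r = 12..52 and keep those with exactly 2 one-bits:
r=12=1100 popcount=2 -> KEEP
r=13=1101 popcount=3 -> skip
r=14=1110 popcount=3 -> skip
r=15=1111 popcount=4 -> skip
r=16=10000 popcount=1 -> skip
r=17=10001 popcount=2 -> KEEP
r=18=10010 popcount=2 -> KEEP
r=19=10011 popcount=3 -> skip
r=20=10100 popcount=2 -> KEEP
r=21=10101 popcount=3 -> skip
r=22=10110 popcount=3 -> skip
r=23=10111 popcount=4 -> skip
r=24=11000 popcount=2 -> KEEP
r=25=11001 popcount=3 -> skip
r=26=11010 popcount=3 -> skip
r=27=11011 popcount=4 -> skip
r=28=11100 popcount=3 -> skip
r=29=11101 popcount=4 -> skip
r=30=11110 popcount=4 -> skip
r=31=11111 popcount=5 -> skip
r=32=100000 popcount=1 -> skip
r=33=100001 popcount=2 -> KEEP
r=34=100010 popcount=2 -> KEEP
r=35=100011 popcount=3 -> skip
r=36=100100 popcount=2 -> KEEP
r=37=100101 popcount=3 -> skip
r=38=100110 popcount=3 -> skip
r=39=100111 popcount=4 -> skip
r=40=101000 popcount=2 -> KEEP
r=41=101001 popcount=3 -> skip
r=42=101010 popcount=3 -> skip
r=43=101011 popcount=4 -> skip
r=44=101100 popcount=3 -> skip
r=45=101101 popcount=4 -> skip
r=46=101110 popcount=4 -> skip
r=47=101111 popcount=5 -> skip
r=48=110000 popcount=2 -> KEEP
r=49=110001 popcount=3 -> skip
r=50=110010 popcount=3 -> skip
r=51=110011 popcount=4 -> skip
r=52=110100 popcount=3 -> skip
Kept rows: 12 17 18 20 24 33 34 36 40 48

Answer: 12 17 18 20 24 33 34 36 40 48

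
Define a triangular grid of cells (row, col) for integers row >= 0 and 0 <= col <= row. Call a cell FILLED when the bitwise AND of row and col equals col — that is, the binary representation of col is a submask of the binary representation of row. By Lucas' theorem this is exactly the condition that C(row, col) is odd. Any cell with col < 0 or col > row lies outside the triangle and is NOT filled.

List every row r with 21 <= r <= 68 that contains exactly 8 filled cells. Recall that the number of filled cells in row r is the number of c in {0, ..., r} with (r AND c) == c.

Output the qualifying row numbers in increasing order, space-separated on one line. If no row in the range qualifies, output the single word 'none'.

Row r has 2^popcount(r) filled cells, so we need popcount(r) = log2(8) = 3.
Scan r = 21..68 and keep those with exactly 3 one-bits:
r=21=10101 popcount=3 -> KEEP
r=22=10110 popcount=3 -> KEEP
r=23=10111 popcount=4 -> skip
r=24=11000 popcount=2 -> skip
r=25=11001 popcount=3 -> KEEP
r=26=11010 popcount=3 -> KEEP
r=27=11011 popcount=4 -> skip
r=28=11100 popcount=3 -> KEEP
r=29=11101 popcount=4 -> skip
r=30=11110 popcount=4 -> skip
r=31=11111 popcount=5 -> skip
r=32=100000 popcount=1 -> skip
r=33=100001 popcount=2 -> skip
r=34=100010 popcount=2 -> skip
r=35=100011 popcount=3 -> KEEP
r=36=100100 popcount=2 -> skip
r=37=100101 popcount=3 -> KEEP
r=38=100110 popcount=3 -> KEEP
r=39=100111 popcount=4 -> skip
r=40=101000 popcount=2 -> skip
r=41=101001 popcount=3 -> KEEP
r=42=101010 popcount=3 -> KEEP
r=43=101011 popcount=4 -> skip
r=44=101100 popcount=3 -> KEEP
r=45=101101 popcount=4 -> skip
r=46=101110 popcount=4 -> skip
r=47=101111 popcount=5 -> skip
r=48=110000 popcount=2 -> skip
r=49=110001 popcount=3 -> KEEP
r=50=110010 popcount=3 -> KEEP
r=51=110011 popcount=4 -> skip
r=52=110100 popcount=3 -> KEEP
r=53=110101 popcount=4 -> skip
r=54=110110 popcount=4 -> skip
r=55=110111 popcount=5 -> skip
r=56=111000 popcount=3 -> KEEP
r=57=111001 popcount=4 -> skip
r=58=111010 popcount=4 -> skip
r=59=111011 popcount=5 -> skip
r=60=111100 popcount=4 -> skip
r=61=111101 popcount=5 -> skip
r=62=111110 popcount=5 -> skip
r=63=111111 popcount=6 -> skip
r=64=1000000 popcount=1 -> skip
r=65=1000001 popcount=2 -> skip
r=66=1000010 popcount=2 -> skip
r=67=1000011 popcount=3 -> KEEP
r=68=1000100 popcount=2 -> skip
Kept rows: 21 22 25 26 28 35 37 38 41 42 44 49 50 52 56 67

Answer: 21 22 25 26 28 35 37 38 41 42 44 49 50 52 56 67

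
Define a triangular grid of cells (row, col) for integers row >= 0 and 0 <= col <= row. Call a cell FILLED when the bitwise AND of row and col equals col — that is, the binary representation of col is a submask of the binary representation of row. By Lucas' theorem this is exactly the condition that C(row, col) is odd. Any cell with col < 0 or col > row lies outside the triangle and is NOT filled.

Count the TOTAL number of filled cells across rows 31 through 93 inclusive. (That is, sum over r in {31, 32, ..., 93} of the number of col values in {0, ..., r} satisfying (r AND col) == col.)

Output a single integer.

r31=11111 pc5: +32 =32
r32=100000 pc1: +2 =34
r33=100001 pc2: +4 =38
r34=100010 pc2: +4 =42
r35=100011 pc3: +8 =50
r36=100100 pc2: +4 =54
r37=100101 pc3: +8 =62
r38=100110 pc3: +8 =70
r39=100111 pc4: +16 =86
r40=101000 pc2: +4 =90
r41=101001 pc3: +8 =98
r42=101010 pc3: +8 =106
r43=101011 pc4: +16 =122
r44=101100 pc3: +8 =130
r45=101101 pc4: +16 =146
r46=101110 pc4: +16 =162
r47=101111 pc5: +32 =194
r48=110000 pc2: +4 =198
r49=110001 pc3: +8 =206
r50=110010 pc3: +8 =214
r51=110011 pc4: +16 =230
r52=110100 pc3: +8 =238
r53=110101 pc4: +16 =254
r54=110110 pc4: +16 =270
r55=110111 pc5: +32 =302
r56=111000 pc3: +8 =310
r57=111001 pc4: +16 =326
r58=111010 pc4: +16 =342
r59=111011 pc5: +32 =374
r60=111100 pc4: +16 =390
r61=111101 pc5: +32 =422
r62=111110 pc5: +32 =454
r63=111111 pc6: +64 =518
r64=1000000 pc1: +2 =520
r65=1000001 pc2: +4 =524
r66=1000010 pc2: +4 =528
r67=1000011 pc3: +8 =536
r68=1000100 pc2: +4 =540
r69=1000101 pc3: +8 =548
r70=1000110 pc3: +8 =556
r71=1000111 pc4: +16 =572
r72=1001000 pc2: +4 =576
r73=1001001 pc3: +8 =584
r74=1001010 pc3: +8 =592
r75=1001011 pc4: +16 =608
r76=1001100 pc3: +8 =616
r77=1001101 pc4: +16 =632
r78=1001110 pc4: +16 =648
r79=1001111 pc5: +32 =680
r80=1010000 pc2: +4 =684
r81=1010001 pc3: +8 =692
r82=1010010 pc3: +8 =700
r83=1010011 pc4: +16 =716
r84=1010100 pc3: +8 =724
r85=1010101 pc4: +16 =740
r86=1010110 pc4: +16 =756
r87=1010111 pc5: +32 =788
r88=1011000 pc3: +8 =796
r89=1011001 pc4: +16 =812
r90=1011010 pc4: +16 =828
r91=1011011 pc5: +32 =860
r92=1011100 pc4: +16 =876
r93=1011101 pc5: +32 =908

Answer: 908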